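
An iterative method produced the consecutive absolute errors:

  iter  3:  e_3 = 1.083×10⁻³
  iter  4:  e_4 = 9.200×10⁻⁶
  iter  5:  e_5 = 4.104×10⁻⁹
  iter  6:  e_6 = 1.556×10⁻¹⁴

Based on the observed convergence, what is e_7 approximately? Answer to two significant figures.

First estimate the order: p ≈ ln(e_6/e_5) / ln(e_5/e_4) = ln(1.556×10⁻¹⁴/4.104×10⁻⁹)/ln(4.104×10⁻⁹/9.200×10⁻⁶) = ln(3.79142e-06)/ln(0.000446087) ≈ 1.6180.
Then e_7 ≈ e_6·(e_6/e_5)^p = 1.556×10⁻¹⁴·(3.79142e-06)^1.6180 = 1.556×10⁻¹⁴·1.69239e-09 ≈ 2.633e-23.

2.6e-23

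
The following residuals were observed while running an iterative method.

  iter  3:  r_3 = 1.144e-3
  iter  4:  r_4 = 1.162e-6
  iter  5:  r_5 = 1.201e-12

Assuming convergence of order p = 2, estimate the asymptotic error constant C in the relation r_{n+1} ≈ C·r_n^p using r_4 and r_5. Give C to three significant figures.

C ≈ r_5 / r_4^2
  = 1.201e-12 / (1.162e-6)^2
  = 1.201e-12 / 1.35024e-12 ≈ 0.88947

0.889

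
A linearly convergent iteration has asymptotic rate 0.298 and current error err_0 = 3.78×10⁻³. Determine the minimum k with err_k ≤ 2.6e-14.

After k steps, err_k ≈ 3.78×10⁻³·0.298^k.
Need 0.298^k ≤ 2.6e-14/3.78×10⁻³ = 6.87831e-12.
k ≥ ln(6.87831e-12)/ln(0.298) = -25.7026/-1.21066 = 21.230.
Smallest integer k = 22.

22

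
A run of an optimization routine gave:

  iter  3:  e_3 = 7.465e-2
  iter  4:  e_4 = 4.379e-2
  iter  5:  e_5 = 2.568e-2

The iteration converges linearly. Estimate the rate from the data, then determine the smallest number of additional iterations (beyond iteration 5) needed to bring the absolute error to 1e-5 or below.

15

Rate ρ ≈ e_5/e_4 = 2.568e-2/4.379e-2 = 0.5864.
After j more steps, e_{5+j} ≈ 2.568e-2·ρ^j; need ρ^j ≤ 1e-5/2.568e-2 = 0.000389408.
j ≥ ln(0.000389408)/ln(0.5864) = -7.8509/-0.53375 = 14.709.
So 15 more iterations are needed.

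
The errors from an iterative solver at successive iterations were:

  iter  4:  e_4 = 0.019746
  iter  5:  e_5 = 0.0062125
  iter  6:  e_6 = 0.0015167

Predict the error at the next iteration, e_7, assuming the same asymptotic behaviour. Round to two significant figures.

First estimate the order: p ≈ ln(e_6/e_5) / ln(e_5/e_4) = ln(0.0015167/0.0062125)/ln(0.0062125/0.019746) = ln(0.244137)/ln(0.314621) ≈ 1.2193.
Then e_7 ≈ e_6·(e_6/e_5)^p = 0.0015167·(0.244137)^1.2193 = 0.0015167·0.179202 ≈ 0.0002718.

2.7e-4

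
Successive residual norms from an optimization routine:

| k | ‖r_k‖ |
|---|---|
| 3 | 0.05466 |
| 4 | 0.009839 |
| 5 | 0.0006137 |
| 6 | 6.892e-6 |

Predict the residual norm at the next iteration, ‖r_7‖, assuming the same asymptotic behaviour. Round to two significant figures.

First estimate the order: p ≈ ln(‖r_6‖/‖r_5‖) / ln(‖r_5‖/‖r_4‖) = ln(6.892e-6/0.0006137)/ln(0.0006137/0.009839) = ln(0.0112302)/ln(0.0623742) ≈ 1.6179.
Then ‖r_7‖ ≈ ‖r_6‖·(‖r_6‖/‖r_5‖)^p = 6.892e-6·(0.0112302)^1.6179 = 6.892e-6·0.000701006 ≈ 4.831e-09.

4.8e-9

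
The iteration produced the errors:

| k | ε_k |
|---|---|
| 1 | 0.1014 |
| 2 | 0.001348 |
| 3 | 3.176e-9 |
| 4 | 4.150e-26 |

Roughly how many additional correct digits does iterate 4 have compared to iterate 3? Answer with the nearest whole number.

Digits gained ≈ log₁₀(ε_3/ε_4) = log₁₀(3.176e-9/4.150e-26) = log₁₀(7.65301e+16) ≈ 16.884.

17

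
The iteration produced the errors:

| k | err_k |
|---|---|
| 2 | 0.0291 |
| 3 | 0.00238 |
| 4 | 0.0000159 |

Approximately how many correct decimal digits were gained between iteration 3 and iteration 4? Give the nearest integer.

2

Digits gained ≈ log₁₀(err_3/err_4) = log₁₀(0.00238/0.0000159) = log₁₀(149.686) ≈ 2.175.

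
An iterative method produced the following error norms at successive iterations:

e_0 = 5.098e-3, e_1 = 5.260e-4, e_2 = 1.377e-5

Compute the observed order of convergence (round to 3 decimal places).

1.604

p ≈ ln(e_2/e_1) / ln(e_1/e_0)
  = ln(1.377e-5/5.260e-4) / ln(5.260e-4/5.098e-3)
  = ln(0.0261787) / ln(0.103178)
  = -3.642809 / -2.271300 ≈ 1.603843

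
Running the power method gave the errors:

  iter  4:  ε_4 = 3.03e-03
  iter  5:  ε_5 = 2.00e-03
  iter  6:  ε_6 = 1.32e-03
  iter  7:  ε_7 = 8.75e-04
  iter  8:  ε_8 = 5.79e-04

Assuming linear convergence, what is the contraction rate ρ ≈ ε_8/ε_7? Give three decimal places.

ρ ≈ ε_8/ε_7 = 5.79e-04/8.75e-04 = 0.66171

0.662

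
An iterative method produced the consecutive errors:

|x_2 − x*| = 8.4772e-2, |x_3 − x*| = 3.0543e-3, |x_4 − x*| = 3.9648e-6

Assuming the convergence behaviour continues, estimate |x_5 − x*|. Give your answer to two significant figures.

First estimate the order: p ≈ ln(|x_4 − x*|/|x_3 − x*|) / ln(|x_3 − x*|/|x_2 − x*|) = ln(3.9648e-6/3.0543e-3)/ln(3.0543e-3/8.4772e-2) = ln(0.0012981)/ln(0.0360296) ≈ 2.0000.
Then |x_5 − x*| ≈ |x_4 − x*|·(|x_4 − x*|/|x_3 − x*|)^p = 3.9648e-6·(0.0012981)^2.0000 = 3.9648e-6·1.68506e-06 ≈ 6.681e-12.

6.7e-12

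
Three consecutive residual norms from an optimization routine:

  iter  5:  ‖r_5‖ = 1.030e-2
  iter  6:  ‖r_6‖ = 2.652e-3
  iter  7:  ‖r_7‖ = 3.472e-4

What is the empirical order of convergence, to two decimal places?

p ≈ ln(‖r_7‖/‖r_6‖) / ln(‖r_6‖/‖r_5‖)
  = ln(3.472e-4/2.652e-3) / ln(2.652e-3/1.030e-2)
  = ln(0.13092) / ln(0.257476)
  = -2.03317 / -1.35683 ≈ 1.49847

1.50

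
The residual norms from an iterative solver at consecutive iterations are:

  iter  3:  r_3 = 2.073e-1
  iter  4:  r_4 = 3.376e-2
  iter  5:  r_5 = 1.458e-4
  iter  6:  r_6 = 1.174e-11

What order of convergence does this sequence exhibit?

Consecutive ratios: r_6/r_5 = 1.174e-11/1.458e-4 = 8.05213e-08, r_5/r_4 = 1.458e-4/3.376e-2 = 0.00431872.
p ≈ ln(8.05213e-08)/ln(0.00431872) = -16.3347/-5.4448 ≈ 3.00.
So the convergence is cubic (order 3).

3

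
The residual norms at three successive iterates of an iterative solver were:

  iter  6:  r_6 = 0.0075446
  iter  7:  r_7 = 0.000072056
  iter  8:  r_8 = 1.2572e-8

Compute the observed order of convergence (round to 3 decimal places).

p ≈ ln(r_8/r_7) / ln(r_7/r_6)
  = ln(1.2572e-8/0.000072056) / ln(0.000072056/0.0075446)
  = ln(0.000174475) / ln(0.00955067)
  = -8.653729 / -4.651144 ≈ 1.860559

1.861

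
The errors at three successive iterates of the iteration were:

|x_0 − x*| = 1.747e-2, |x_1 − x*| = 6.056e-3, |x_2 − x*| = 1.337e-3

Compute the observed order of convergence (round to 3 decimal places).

1.426

p ≈ ln(|x_2 − x*|/|x_1 − x*|) / ln(|x_1 − x*|/|x_0 − x*|)
  = ln(1.337e-3/6.056e-3) / ln(6.056e-3/1.747e-2)
  = ln(0.220773) / ln(0.346651)
  = -1.510620 / -1.059437 ≈ 1.425871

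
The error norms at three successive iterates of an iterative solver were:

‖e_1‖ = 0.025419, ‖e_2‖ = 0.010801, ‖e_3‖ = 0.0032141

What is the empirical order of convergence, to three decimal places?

p ≈ ln(‖e_3‖/‖e_2‖) / ln(‖e_2‖/‖e_1‖)
  = ln(0.0032141/0.010801) / ln(0.010801/0.025419)
  = ln(0.297574) / ln(0.424918)
  = -1.212092 / -0.855859 ≈ 1.416229

1.416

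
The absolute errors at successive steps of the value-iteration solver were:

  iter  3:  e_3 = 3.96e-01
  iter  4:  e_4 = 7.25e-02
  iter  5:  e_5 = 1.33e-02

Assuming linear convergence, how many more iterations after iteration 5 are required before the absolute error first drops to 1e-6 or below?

Rate ρ ≈ e_5/e_4 = 1.33e-02/7.25e-02 = 0.1834.
After j more steps, e_{5+j} ≈ 1.33e-02·ρ^j; need ρ^j ≤ 1e-6/1.33e-02 = 7.5188e-05.
j ≥ ln(7.5188e-05)/ln(0.1834) = -9.4955/-1.69609 = 5.598.
So 6 more iterations are needed.

6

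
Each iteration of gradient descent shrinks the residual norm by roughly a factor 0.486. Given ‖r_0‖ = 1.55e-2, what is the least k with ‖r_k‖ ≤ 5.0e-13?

After k steps, ‖r_k‖ ≈ 1.55e-2·0.486^k.
Need 0.486^k ≤ 5.0e-13/1.55e-2 = 3.22581e-11.
k ≥ ln(3.22581e-11)/ln(0.486) = -24.1573/-0.72155 = 33.480.
Smallest integer k = 34.

34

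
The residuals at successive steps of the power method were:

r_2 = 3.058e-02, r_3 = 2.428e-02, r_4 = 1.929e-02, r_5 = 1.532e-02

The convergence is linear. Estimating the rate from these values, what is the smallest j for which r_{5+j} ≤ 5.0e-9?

Rate ρ ≈ r_5/r_4 = 1.532e-02/1.929e-02 = 0.7942.
After j more steps, r_{5+j} ≈ 1.532e-02·ρ^j; need ρ^j ≤ 5.0e-9/1.532e-02 = 3.26371e-07.
j ≥ ln(3.26371e-07)/ln(0.7942) = -14.9352/-0.23042 = 64.817.
So 65 more iterations are needed.

65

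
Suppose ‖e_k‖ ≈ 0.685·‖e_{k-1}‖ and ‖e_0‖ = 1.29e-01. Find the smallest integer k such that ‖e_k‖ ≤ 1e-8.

44

After k steps, ‖e_k‖ ≈ 1.29e-01·0.685^k.
Need 0.685^k ≤ 1e-8/1.29e-01 = 7.75194e-08.
k ≥ ln(7.75194e-08)/ln(0.685) = -16.3727/-0.37834 = 43.275.
Smallest integer k = 44.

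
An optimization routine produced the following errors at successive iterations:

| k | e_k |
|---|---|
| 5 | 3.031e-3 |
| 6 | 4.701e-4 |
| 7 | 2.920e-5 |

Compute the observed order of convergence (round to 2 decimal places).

p ≈ ln(e_7/e_6) / ln(e_6/e_5)
  = ln(2.920e-5/4.701e-4) / ln(4.701e-4/3.031e-3)
  = ln(0.0621144) / ln(0.155097)
  = -2.77878 / -1.86370 ≈ 1.49100

1.49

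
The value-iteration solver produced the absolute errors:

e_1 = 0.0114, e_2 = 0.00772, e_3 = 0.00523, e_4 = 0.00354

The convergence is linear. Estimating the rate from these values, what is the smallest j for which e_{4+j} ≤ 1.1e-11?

Rate ρ ≈ e_4/e_3 = 0.00354/0.00523 = 0.6769.
After j more steps, e_{4+j} ≈ 0.00354·ρ^j; need ρ^j ≤ 1.1e-11/0.00354 = 3.10734e-09.
j ≥ ln(3.10734e-09)/ln(0.6769) = -19.5895/-0.39023 = 50.200.
So 51 more iterations are needed.

51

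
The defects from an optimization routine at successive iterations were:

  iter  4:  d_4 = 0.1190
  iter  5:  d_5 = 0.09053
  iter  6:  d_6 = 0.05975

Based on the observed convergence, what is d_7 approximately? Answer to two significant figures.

3.2e-2

First estimate the order: p ≈ ln(d_6/d_5) / ln(d_5/d_4) = ln(0.05975/0.09053)/ln(0.09053/0.1190) = ln(0.660002)/ln(0.760756) ≈ 1.5196.
Then d_7 ≈ d_6·(d_6/d_5)^p = 0.05975·(0.660002)^1.5196 = 0.05975·0.53184 ≈ 0.03178.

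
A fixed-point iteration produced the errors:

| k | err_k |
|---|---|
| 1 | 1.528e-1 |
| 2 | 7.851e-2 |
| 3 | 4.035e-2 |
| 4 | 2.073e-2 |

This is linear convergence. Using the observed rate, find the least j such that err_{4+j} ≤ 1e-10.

Rate ρ ≈ err_4/err_3 = 2.073e-2/4.035e-2 = 0.5138.
After j more steps, err_{4+j} ≈ 2.073e-2·ρ^j; need ρ^j ≤ 1e-10/2.073e-2 = 4.82393e-09.
j ≥ ln(4.82393e-09)/ln(0.5138) = -19.1497/-0.66592 = 28.757.
So 29 more iterations are needed.

29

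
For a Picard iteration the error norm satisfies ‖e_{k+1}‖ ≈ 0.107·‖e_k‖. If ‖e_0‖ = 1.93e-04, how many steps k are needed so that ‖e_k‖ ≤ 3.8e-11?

7

After k steps, ‖e_k‖ ≈ 1.93e-04·0.107^k.
Need 0.107^k ≤ 3.8e-11/1.93e-04 = 1.96891e-07.
k ≥ ln(1.96891e-07)/ln(0.107) = -15.4406/-2.23493 = 6.909.
Smallest integer k = 7.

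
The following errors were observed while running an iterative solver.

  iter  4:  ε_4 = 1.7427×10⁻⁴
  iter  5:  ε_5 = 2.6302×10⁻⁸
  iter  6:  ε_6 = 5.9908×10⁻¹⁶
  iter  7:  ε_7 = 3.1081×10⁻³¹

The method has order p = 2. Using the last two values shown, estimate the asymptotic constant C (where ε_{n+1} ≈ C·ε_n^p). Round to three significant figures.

C ≈ ε_7 / ε_6^2
  = 3.1081×10⁻³¹ / (5.9908×10⁻¹⁶)^2
  = 3.1081×10⁻³¹ / 3.58897e-31 ≈ 0.86601

0.866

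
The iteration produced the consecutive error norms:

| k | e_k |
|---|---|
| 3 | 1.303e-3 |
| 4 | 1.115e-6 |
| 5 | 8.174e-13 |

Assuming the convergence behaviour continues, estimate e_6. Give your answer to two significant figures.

First estimate the order: p ≈ ln(e_5/e_4) / ln(e_4/e_3) = ln(8.174e-13/1.115e-6)/ln(1.115e-6/1.303e-3) = ln(7.33094e-07)/ln(0.000855718) ≈ 1.9998.
Then e_6 ≈ e_5·(e_5/e_4)^p = 8.174e-13·(7.33094e-07)^1.9998 = 8.174e-13·5.38947e-13 ≈ 4.405e-25.

4.4e-25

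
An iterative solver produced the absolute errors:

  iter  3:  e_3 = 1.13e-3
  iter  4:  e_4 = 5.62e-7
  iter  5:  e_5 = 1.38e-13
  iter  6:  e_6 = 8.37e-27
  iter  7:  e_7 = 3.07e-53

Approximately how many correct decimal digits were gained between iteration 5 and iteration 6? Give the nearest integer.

13

Digits gained ≈ log₁₀(e_5/e_6) = log₁₀(1.38e-13/8.37e-27) = log₁₀(1.64875e+13) ≈ 13.217.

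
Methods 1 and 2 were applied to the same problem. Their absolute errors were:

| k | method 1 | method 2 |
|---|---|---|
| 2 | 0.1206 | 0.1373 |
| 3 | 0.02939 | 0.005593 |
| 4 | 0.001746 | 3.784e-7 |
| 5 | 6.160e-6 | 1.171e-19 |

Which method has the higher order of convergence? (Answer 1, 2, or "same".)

Method 1: p ≈ ln(6.160e-6/0.001746)/ln(0.001746/0.02939) ≈ 2.00.
Method 2: p ≈ ln(1.171e-19/3.784e-7)/ln(3.784e-7/0.005593) ≈ 3.00.
Method 2 has the higher order (≈3.0 vs ≈2.0).

2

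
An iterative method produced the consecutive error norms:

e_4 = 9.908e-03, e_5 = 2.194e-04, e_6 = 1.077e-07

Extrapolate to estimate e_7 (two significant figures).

First estimate the order: p ≈ ln(e_6/e_5) / ln(e_5/e_4) = ln(1.077e-07/2.194e-04)/ln(2.194e-04/9.908e-03) = ln(0.000490884)/ln(0.0221437) ≈ 1.9997.
Then e_7 ≈ e_6·(e_6/e_5)^p = 1.077e-07·(0.000490884)^1.9997 = 1.077e-07·2.41519e-07 ≈ 2.601e-14.

2.6e-14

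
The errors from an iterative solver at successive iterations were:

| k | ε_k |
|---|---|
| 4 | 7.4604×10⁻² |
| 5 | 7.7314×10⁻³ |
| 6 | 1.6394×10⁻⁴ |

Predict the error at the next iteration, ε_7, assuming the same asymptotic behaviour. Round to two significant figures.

First estimate the order: p ≈ ln(ε_6/ε_5) / ln(ε_5/ε_4) = ln(1.6394×10⁻⁴/7.7314×10⁻³)/ln(7.7314×10⁻³/7.4604×10⁻²) = ln(0.0212044)/ln(0.103633) ≈ 1.6999.
Then ε_7 ≈ ε_6·(ε_6/ε_5)^p = 1.6394×10⁻⁴·(0.0212044)^1.6999 = 1.6394×10⁻⁴·0.0014292 ≈ 2.343e-07.

2.3e-7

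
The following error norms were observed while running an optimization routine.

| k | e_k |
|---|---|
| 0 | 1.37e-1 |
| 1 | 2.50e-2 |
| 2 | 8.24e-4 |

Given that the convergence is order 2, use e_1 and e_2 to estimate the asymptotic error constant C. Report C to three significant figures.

C ≈ e_2 / e_1^2
  = 8.24e-4 / (2.50e-2)^2
  = 8.24e-4 / 0.000625 ≈ 1.3184

1.32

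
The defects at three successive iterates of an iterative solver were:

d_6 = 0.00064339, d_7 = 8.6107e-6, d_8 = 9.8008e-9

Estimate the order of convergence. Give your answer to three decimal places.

p ≈ ln(d_8/d_7) / ln(d_7/d_6)
  = ln(9.8008e-9/8.6107e-6) / ln(8.6107e-6/0.00064339)
  = ln(0.00113821) / ln(0.0133833)
  = -6.778298 / -4.313748 ≈ 1.571325

1.571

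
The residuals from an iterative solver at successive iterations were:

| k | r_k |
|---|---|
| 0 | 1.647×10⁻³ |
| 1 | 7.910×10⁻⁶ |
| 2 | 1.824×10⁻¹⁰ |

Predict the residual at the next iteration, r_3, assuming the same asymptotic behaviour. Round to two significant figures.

First estimate the order: p ≈ ln(r_2/r_1) / ln(r_1/r_0) = ln(1.824×10⁻¹⁰/7.910×10⁻⁶)/ln(7.910×10⁻⁶/1.647×10⁻³) = ln(2.30594e-05)/ln(0.00480267) ≈ 2.0001.
Then r_3 ≈ r_2·(r_2/r_1)^p = 1.824×10⁻¹⁰·(2.30594e-05)^2.0001 = 1.824×10⁻¹⁰·5.31168e-10 ≈ 9.689e-20.

9.7e-20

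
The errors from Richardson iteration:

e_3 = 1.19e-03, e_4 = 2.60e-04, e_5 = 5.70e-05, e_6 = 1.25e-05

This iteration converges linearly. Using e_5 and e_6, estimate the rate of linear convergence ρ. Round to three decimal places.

ρ ≈ e_6/e_5 = 1.25e-05/5.70e-05 = 0.21930

0.219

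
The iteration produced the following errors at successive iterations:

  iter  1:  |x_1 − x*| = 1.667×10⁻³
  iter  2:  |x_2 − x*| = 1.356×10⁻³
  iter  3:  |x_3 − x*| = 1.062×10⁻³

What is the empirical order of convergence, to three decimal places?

1.184

p ≈ ln(|x_3 − x*|/|x_2 − x*|) / ln(|x_2 − x*|/|x_1 − x*|)
  = ln(1.062×10⁻³/1.356×10⁻³) / ln(1.356×10⁻³/1.667×10⁻³)
  = ln(0.783186) / ln(0.813437)
  = -0.244385 / -0.206487 ≈ 1.183537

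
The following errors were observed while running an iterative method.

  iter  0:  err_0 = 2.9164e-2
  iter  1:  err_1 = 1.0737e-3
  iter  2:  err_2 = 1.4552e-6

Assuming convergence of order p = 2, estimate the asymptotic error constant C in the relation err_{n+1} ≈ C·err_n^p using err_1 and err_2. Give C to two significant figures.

1.3

C ≈ err_2 / err_1^2
  = 1.4552e-6 / (1.0737e-3)^2
  = 1.4552e-6 / 1.15283e-06 ≈ 1.2623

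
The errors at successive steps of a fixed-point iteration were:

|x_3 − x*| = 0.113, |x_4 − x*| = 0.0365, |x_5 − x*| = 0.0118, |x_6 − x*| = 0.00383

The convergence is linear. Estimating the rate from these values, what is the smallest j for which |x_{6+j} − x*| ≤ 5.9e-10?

14

Rate ρ ≈ |x_6 − x*|/|x_5 − x*| = 0.00383/0.0118 = 0.3246.
After j more steps, |x_{6+j} − x*| ≈ 0.00383·ρ^j; need ρ^j ≤ 5.9e-10/0.00383 = 1.54047e-07.
j ≥ ln(1.54047e-07)/ln(0.3246) = -15.6860/-1.12516 = 13.941.
So 14 more iterations are needed.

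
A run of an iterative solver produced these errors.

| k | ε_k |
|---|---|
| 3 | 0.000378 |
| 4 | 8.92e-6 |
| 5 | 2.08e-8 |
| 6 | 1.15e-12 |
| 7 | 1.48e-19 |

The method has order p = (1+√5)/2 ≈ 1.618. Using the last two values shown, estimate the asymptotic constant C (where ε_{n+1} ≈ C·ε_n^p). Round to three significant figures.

C ≈ ε_7 / ε_6^1.618
  = 1.48e-19 / (1.15e-12)^1.618
  = 1.48e-19 / 4.81071e-20 ≈ 3.0765

3.08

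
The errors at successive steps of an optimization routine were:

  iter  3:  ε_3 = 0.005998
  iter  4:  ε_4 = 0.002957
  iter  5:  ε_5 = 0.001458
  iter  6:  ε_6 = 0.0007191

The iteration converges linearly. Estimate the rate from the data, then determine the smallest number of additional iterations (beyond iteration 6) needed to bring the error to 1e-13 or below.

Rate ρ ≈ ε_6/ε_5 = 0.0007191/0.001458 = 0.4932.
After j more steps, ε_{6+j} ≈ 0.0007191·ρ^j; need ρ^j ≤ 1e-13/0.0007191 = 1.39063e-10.
j ≥ ln(1.39063e-10)/ln(0.4932) = -22.6961/-0.70684 = 32.109.
So 33 more iterations are needed.

33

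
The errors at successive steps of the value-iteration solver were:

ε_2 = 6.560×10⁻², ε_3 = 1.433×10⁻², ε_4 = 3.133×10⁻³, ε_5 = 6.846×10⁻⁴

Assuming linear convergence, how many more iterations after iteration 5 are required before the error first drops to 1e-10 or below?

Rate ρ ≈ ε_5/ε_4 = 6.846×10⁻⁴/3.133×10⁻³ = 0.2185.
After j more steps, ε_{5+j} ≈ 6.846×10⁻⁴·ρ^j; need ρ^j ≤ 1e-10/6.846×10⁻⁴ = 1.46071e-07.
j ≥ ln(1.46071e-07)/ln(0.2185) = -15.7392/-1.52097 = 10.348.
So 11 more iterations are needed.

11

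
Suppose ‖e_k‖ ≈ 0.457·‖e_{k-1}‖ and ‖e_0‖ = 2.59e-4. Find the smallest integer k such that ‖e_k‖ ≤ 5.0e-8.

After k steps, ‖e_k‖ ≈ 2.59e-4·0.457^k.
Need 0.457^k ≤ 5.0e-8/2.59e-4 = 0.00019305.
k ≥ ln(0.00019305)/ln(0.457) = -8.5526/-0.78307 = 10.922.
Smallest integer k = 11.

11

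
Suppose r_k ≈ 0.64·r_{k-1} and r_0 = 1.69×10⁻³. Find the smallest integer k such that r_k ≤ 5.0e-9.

After k steps, r_k ≈ 1.69×10⁻³·0.64^k.
Need 0.64^k ≤ 5.0e-9/1.69×10⁻³ = 2.95858e-06.
k ≥ ln(2.95858e-06)/ln(0.64) = -12.7308/-0.44629 = 28.526.
Smallest integer k = 29.

29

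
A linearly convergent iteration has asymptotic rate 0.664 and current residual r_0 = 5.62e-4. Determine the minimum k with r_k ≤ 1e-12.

50

After k steps, r_k ≈ 5.62e-4·0.664^k.
Need 0.664^k ≤ 1e-12/5.62e-4 = 1.77936e-09.
k ≥ ln(1.77936e-09)/ln(0.664) = -20.1470/-0.40947 = 49.203.
Smallest integer k = 50.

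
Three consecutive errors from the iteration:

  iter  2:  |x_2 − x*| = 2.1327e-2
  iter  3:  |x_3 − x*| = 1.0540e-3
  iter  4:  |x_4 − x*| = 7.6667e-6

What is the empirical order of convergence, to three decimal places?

1.637

p ≈ ln(|x_4 − x*|/|x_3 − x*|) / ln(|x_3 − x*|/|x_2 − x*|)
  = ln(7.6667e-6/1.0540e-3) / ln(1.0540e-3/2.1327e-2)
  = ln(0.00727391) / ln(0.0494209)
  = -4.923461 / -3.007382 ≈ 1.637125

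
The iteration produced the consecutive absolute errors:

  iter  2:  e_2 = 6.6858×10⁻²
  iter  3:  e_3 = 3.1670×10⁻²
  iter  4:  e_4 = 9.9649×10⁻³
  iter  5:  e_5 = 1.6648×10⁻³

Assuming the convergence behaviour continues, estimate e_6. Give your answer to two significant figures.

1.0e-4

First estimate the order: p ≈ ln(e_5/e_4) / ln(e_4/e_3) = ln(1.6648×10⁻³/9.9649×10⁻³)/ln(9.9649×10⁻³/3.1670×10⁻²) = ln(0.167066)/ln(0.314648) ≈ 1.5475.
Then e_6 ≈ e_5·(e_5/e_4)^p = 1.6648×10⁻³·(0.167066)^1.5475 = 1.6648×10⁻³·0.0627219 ≈ 0.0001044.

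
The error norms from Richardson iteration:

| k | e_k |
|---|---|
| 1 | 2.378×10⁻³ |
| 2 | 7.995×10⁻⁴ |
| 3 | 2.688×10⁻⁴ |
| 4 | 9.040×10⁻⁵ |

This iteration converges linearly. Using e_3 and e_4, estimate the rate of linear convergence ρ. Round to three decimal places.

ρ ≈ e_4/e_3 = 9.040×10⁻⁵/2.688×10⁻⁴ = 0.33631

0.336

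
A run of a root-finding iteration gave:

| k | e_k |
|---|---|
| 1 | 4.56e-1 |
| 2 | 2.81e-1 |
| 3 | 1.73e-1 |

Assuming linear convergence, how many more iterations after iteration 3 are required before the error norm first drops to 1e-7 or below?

30

Rate ρ ≈ e_3/e_2 = 1.73e-1/2.81e-1 = 0.6157.
After j more steps, e_{3+j} ≈ 1.73e-1·ρ^j; need ρ^j ≤ 1e-7/1.73e-1 = 5.78035e-07.
j ≥ ln(5.78035e-07)/ln(0.6157) = -14.3636/-0.48500 = 29.616.
So 30 more iterations are needed.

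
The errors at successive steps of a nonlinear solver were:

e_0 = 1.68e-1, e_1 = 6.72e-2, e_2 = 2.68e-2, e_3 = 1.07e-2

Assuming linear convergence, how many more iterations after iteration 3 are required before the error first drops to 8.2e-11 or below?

Rate ρ ≈ e_3/e_2 = 1.07e-2/2.68e-2 = 0.3993.
After j more steps, e_{3+j} ≈ 1.07e-2·ρ^j; need ρ^j ≤ 8.2e-11/1.07e-2 = 7.66355e-09.
j ≥ ln(7.66355e-09)/ln(0.3993) = -18.6868/-0.91804 = 20.355.
So 21 more iterations are needed.

21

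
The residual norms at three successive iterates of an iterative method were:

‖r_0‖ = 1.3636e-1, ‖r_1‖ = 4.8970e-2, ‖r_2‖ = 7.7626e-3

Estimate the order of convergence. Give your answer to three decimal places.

1.799

p ≈ ln(‖r_2‖/‖r_1‖) / ln(‖r_1‖/‖r_0‖)
  = ln(7.7626e-3/4.8970e-2) / ln(4.8970e-2/1.3636e-1)
  = ln(0.158517) / ln(0.359123)
  = -1.841893 / -1.024090 ≈ 1.798566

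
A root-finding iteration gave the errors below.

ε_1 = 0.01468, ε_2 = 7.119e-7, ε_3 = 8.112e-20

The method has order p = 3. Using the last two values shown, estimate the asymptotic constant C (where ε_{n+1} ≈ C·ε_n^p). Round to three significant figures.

0.225

C ≈ ε_3 / ε_2^3
  = 8.112e-20 / (7.119e-7)^3
  = 8.112e-20 / 3.60792e-19 ≈ 0.22484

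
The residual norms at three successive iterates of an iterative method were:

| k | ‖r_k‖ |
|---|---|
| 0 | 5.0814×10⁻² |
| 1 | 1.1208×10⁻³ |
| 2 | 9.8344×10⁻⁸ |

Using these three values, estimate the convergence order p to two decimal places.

2.45

p ≈ ln(‖r_2‖/‖r_1‖) / ln(‖r_1‖/‖r_0‖)
  = ln(9.8344×10⁻⁸/1.1208×10⁻³) / ln(1.1208×10⁻³/5.0814×10⁻²)
  = ln(8.77445e-05) / ln(0.0220569)
  = -9.34108 / -3.81413 ≈ 2.44907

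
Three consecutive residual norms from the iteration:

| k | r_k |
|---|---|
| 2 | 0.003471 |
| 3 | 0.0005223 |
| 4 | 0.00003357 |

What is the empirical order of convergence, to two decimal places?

p ≈ ln(r_4/r_3) / ln(r_3/r_2)
  = ln(0.00003357/0.0005223) / ln(0.0005223/0.003471)
  = ln(0.0642734) / ln(0.150475)
  = -2.74461 / -1.89396 ≈ 1.44914

1.45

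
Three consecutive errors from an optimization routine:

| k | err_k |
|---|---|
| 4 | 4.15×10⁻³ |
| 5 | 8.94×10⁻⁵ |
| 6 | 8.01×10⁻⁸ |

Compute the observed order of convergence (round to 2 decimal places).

1.83

p ≈ ln(err_6/err_5) / ln(err_5/err_4)
  = ln(8.01×10⁻⁸/8.94×10⁻⁵) / ln(8.94×10⁻⁵/4.15×10⁻³)
  = ln(0.000895973) / ln(0.0215422)
  = -7.01760 / -3.83774 ≈ 1.82858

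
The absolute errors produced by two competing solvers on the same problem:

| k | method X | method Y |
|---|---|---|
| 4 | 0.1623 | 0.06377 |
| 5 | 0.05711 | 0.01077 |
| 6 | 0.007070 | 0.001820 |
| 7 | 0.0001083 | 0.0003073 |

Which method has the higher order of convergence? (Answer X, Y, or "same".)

X

Method X: p ≈ ln(0.0001083/0.007070)/ln(0.007070/0.05711) ≈ 2.00.
Method Y: p ≈ ln(0.0003073/0.001820)/ln(0.001820/0.01077) ≈ 1.00.
Method X has the higher order (≈2.0 vs ≈1.0).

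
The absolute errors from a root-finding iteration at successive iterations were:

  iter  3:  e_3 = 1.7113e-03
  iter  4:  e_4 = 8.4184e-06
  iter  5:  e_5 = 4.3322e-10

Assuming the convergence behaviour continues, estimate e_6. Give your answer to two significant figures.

First estimate the order: p ≈ ln(e_5/e_4) / ln(e_4/e_3) = ln(4.3322e-10/8.4184e-06)/ln(8.4184e-06/1.7113e-03) = ln(5.14611e-05)/ln(0.0049193) ≈ 1.8580.
Then e_6 ≈ e_5·(e_5/e_4)^p = 4.3322e-10·(5.14611e-05)^1.8580 = 4.3322e-10·1.07629e-08 ≈ 4.663e-18.

4.7e-18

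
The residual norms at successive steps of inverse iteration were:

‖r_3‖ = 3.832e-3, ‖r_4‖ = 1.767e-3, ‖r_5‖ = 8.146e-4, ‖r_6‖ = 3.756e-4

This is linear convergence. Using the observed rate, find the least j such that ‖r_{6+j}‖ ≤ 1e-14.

32

Rate ρ ≈ ‖r_6‖/‖r_5‖ = 3.756e-4/8.146e-4 = 0.4611.
After j more steps, ‖r_{6+j}‖ ≈ 3.756e-4·ρ^j; need ρ^j ≤ 1e-14/3.756e-4 = 2.66241e-11.
j ≥ ln(2.66241e-11)/ln(0.4611) = -24.3492/-0.77414 = 31.453.
So 32 more iterations are needed.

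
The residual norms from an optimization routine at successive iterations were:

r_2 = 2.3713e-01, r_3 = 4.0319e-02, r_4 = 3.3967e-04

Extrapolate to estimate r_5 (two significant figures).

8.7e-10

First estimate the order: p ≈ ln(r_4/r_3) / ln(r_3/r_2) = ln(3.3967e-04/4.0319e-02)/ln(4.0319e-02/2.3713e-01) = ln(0.00842456)/ln(0.170029) ≈ 2.6959.
Then r_5 ≈ r_4·(r_4/r_3)^p = 3.3967e-04·(0.00842456)^2.6959 = 3.3967e-04·2.55554e-06 ≈ 8.68e-10.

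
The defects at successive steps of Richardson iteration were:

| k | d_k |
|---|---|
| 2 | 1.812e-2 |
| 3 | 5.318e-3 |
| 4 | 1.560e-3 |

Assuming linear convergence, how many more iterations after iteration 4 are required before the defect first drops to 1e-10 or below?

Rate ρ ≈ d_4/d_3 = 1.560e-3/5.318e-3 = 0.2933.
After j more steps, d_{4+j} ≈ 1.560e-3·ρ^j; need ρ^j ≤ 1e-10/1.560e-3 = 6.41026e-08.
j ≥ ln(6.41026e-08)/ln(0.2933) = -16.5628/-1.22656 = 13.503.
So 14 more iterations are needed.

14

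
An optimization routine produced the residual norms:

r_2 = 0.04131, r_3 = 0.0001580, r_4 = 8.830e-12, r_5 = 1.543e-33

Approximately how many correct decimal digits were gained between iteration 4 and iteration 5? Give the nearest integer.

22

Digits gained ≈ log₁₀(r_4/r_5) = log₁₀(8.830e-12/1.543e-33) = log₁₀(5.72262e+21) ≈ 21.758.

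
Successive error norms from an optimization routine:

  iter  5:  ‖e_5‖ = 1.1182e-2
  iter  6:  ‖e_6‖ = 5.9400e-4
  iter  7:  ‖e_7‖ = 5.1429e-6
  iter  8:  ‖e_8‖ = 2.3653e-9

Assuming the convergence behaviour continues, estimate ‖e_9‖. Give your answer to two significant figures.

9.4e-15

First estimate the order: p ≈ ln(‖e_8‖/‖e_7‖) / ln(‖e_7‖/‖e_6‖) = ln(2.3653e-9/5.1429e-6)/ln(5.1429e-6/5.9400e-4) = ln(0.000459916)/ln(0.00865808) ≈ 1.6180.
Then ‖e_9‖ ≈ ‖e_8‖·(‖e_8‖/‖e_7‖)^p = 2.3653e-9·(0.000459916)^1.6180 = 2.3653e-9·3.98303e-06 ≈ 9.421e-15.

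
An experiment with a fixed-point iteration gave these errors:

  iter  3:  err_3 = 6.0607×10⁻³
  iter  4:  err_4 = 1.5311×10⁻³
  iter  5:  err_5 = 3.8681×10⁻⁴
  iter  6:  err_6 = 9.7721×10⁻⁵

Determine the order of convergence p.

Consecutive ratios: err_6/err_5 = 9.7721×10⁻⁵/3.8681×10⁻⁴ = 0.252633, err_5/err_4 = 3.8681×10⁻⁴/1.5311×10⁻³ = 0.252635.
p ≈ ln(0.252633)/ln(0.252635) = -1.3758/-1.3758 ≈ 1.00.
So the convergence is linear (order 1).

1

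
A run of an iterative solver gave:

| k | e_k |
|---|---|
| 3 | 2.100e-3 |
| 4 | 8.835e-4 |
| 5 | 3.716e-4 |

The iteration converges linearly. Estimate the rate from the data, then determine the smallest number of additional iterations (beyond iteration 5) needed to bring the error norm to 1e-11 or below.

21

Rate ρ ≈ e_5/e_4 = 3.716e-4/8.835e-4 = 0.4206.
After j more steps, e_{5+j} ≈ 3.716e-4·ρ^j; need ρ^j ≤ 1e-11/3.716e-4 = 2.69107e-08.
j ≥ ln(2.69107e-08)/ln(0.4206) = -17.4307/-0.86607 = 20.126.
So 21 more iterations are needed.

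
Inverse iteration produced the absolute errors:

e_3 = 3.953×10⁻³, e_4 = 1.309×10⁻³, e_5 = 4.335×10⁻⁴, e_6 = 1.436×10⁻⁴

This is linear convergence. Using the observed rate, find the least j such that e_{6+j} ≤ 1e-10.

13

Rate ρ ≈ e_6/e_5 = 1.436×10⁻⁴/4.335×10⁻⁴ = 0.3313.
After j more steps, e_{6+j} ≈ 1.436×10⁻⁴·ρ^j; need ρ^j ≤ 1e-10/1.436×10⁻⁴ = 6.96379e-07.
j ≥ ln(6.96379e-07)/ln(0.3313) = -14.1774/-1.10473 = 12.833.
So 13 more iterations are needed.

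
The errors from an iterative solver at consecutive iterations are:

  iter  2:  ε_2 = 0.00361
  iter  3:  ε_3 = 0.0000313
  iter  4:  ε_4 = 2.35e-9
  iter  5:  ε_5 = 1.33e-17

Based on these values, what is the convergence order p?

Consecutive ratios: ε_5/ε_4 = 1.33e-17/2.35e-9 = 5.65957e-09, ε_4/ε_3 = 2.35e-9/0.0000313 = 7.50799e-05.
p ≈ ln(5.65957e-09)/ln(7.50799e-05) = -18.9899/-9.4970 ≈ 2.00.
So the convergence is quadratic (order 2).

2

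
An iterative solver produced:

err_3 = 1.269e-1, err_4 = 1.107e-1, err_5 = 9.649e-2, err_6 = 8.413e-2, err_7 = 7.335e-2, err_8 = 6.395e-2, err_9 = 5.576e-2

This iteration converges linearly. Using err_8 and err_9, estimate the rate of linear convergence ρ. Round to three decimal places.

ρ ≈ err_9/err_8 = 5.576e-2/6.395e-2 = 0.87193

0.872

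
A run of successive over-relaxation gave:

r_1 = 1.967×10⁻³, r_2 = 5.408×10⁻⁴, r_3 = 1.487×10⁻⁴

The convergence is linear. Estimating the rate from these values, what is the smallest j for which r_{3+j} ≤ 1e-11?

13

Rate ρ ≈ r_3/r_2 = 1.487×10⁻⁴/5.408×10⁻⁴ = 0.2750.
After j more steps, r_{3+j} ≈ 1.487×10⁻⁴·ρ^j; need ρ^j ≤ 1e-11/1.487×10⁻⁴ = 6.72495e-08.
j ≥ ln(6.72495e-08)/ln(0.2750) = -16.5149/-1.29098 = 12.793.
So 13 more iterations are needed.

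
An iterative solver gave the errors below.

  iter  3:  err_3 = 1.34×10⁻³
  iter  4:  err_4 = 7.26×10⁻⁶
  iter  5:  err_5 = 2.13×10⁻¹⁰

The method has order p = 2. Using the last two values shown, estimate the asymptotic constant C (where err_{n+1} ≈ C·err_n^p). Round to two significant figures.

C ≈ err_5 / err_4^2
  = 2.13×10⁻¹⁰ / (7.26×10⁻⁶)^2
  = 2.13×10⁻¹⁰ / 5.27076e-11 ≈ 4.0412

4.0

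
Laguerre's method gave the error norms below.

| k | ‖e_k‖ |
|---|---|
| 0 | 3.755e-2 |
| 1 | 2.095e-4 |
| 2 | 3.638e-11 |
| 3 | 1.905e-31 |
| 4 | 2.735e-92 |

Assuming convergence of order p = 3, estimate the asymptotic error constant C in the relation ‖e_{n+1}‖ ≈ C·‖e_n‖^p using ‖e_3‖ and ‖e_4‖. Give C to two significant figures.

4.0

C ≈ ‖e_4‖ / ‖e_3‖^3
  = 2.735e-92 / (1.905e-31)^3
  = 2.735e-92 / 6.91329e-93 ≈ 3.9561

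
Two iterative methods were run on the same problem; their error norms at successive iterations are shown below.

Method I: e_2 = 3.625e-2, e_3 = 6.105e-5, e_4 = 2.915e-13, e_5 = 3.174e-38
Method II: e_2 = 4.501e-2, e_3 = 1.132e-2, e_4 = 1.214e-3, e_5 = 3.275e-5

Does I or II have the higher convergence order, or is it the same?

Method I: p ≈ ln(3.174e-38/2.915e-13)/ln(2.915e-13/6.105e-5) ≈ 3.00.
Method II: p ≈ ln(3.275e-5/1.214e-3)/ln(1.214e-3/1.132e-2) ≈ 1.62.
Method I has the higher order (≈3.0 vs ≈1.6).

I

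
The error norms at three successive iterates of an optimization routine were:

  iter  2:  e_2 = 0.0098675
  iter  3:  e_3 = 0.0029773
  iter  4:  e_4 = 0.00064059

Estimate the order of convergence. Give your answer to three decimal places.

p ≈ ln(e_4/e_3) / ln(e_3/e_2)
  = ln(0.00064059/0.0029773) / ln(0.0029773/0.0098675)
  = ln(0.215158) / ln(0.301728)
  = -1.536383 / -1.198229 ≈ 1.282211

1.282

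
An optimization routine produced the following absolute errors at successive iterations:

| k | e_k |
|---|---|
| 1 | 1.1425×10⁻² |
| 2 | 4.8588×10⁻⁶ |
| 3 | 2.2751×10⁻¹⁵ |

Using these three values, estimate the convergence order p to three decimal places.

2.767

p ≈ ln(e_3/e_2) / ln(e_2/e_1)
  = ln(2.2751×10⁻¹⁵/4.8588×10⁻⁶) / ln(4.8588×10⁻⁶/1.1425×10⁻²)
  = ln(4.68243e-10) / ln(0.000425278)
  = -21.482034 / -7.762767 ≈ 2.767317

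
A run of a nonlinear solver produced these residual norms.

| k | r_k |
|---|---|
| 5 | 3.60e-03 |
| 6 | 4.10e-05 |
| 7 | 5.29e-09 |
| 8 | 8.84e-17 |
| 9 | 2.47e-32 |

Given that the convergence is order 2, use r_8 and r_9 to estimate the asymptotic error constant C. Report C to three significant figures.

C ≈ r_9 / r_8^2
  = 2.47e-32 / (8.84e-17)^2
  = 2.47e-32 / 7.81456e-33 ≈ 3.1608

3.16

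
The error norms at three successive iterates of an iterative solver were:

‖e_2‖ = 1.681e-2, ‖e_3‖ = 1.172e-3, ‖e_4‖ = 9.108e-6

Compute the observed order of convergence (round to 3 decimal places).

1.824

p ≈ ln(‖e_4‖/‖e_3‖) / ln(‖e_3‖/‖e_2‖)
  = ln(9.108e-6/1.172e-3) / ln(1.172e-3/1.681e-2)
  = ln(0.00777133) / ln(0.0697204)
  = -4.857314 / -2.663262 ≈ 1.823821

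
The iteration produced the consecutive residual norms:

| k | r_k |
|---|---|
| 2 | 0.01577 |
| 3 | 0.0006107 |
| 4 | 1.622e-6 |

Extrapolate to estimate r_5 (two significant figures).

3.2e-11

First estimate the order: p ≈ ln(r_4/r_3) / ln(r_3/r_2) = ln(1.622e-6/0.0006107)/ln(0.0006107/0.01577) = ln(0.00265597)/ln(0.0387254) ≈ 1.8242.
Then r_5 ≈ r_4·(r_4/r_3)^p = 1.622e-6·(0.00265597)^1.8242 = 1.622e-6·2.0011e-05 ≈ 3.246e-11.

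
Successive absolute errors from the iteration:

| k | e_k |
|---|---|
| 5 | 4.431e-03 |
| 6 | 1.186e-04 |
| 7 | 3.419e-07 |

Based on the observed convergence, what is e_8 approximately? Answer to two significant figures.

2.7e-11

First estimate the order: p ≈ ln(e_7/e_6) / ln(e_6/e_5) = ln(3.419e-07/1.186e-04)/ln(1.186e-04/4.431e-03) = ln(0.0028828)/ln(0.026766) ≈ 1.6155.
Then e_8 ≈ e_7·(e_7/e_6)^p = 3.419e-07·(0.0028828)^1.6155 = 3.419e-07·7.87645e-05 ≈ 2.693e-11.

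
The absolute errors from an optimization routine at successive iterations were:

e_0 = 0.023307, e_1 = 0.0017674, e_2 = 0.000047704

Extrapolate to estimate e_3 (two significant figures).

First estimate the order: p ≈ ln(e_2/e_1) / ln(e_1/e_0) = ln(0.000047704/0.0017674)/ln(0.0017674/0.023307) = ln(0.0269911)/ln(0.0758313) ≈ 1.4005.
Then e_3 ≈ e_2·(e_2/e_1)^p = 0.000047704·(0.0269911)^1.4005 = 0.000047704·0.0063522 ≈ 3.03e-07.

3.0e-7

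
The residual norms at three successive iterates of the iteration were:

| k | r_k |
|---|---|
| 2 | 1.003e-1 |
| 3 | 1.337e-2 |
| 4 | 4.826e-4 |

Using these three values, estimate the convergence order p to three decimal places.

1.648

p ≈ ln(r_4/r_3) / ln(r_3/r_2)
  = ln(4.826e-4/1.337e-2) / ln(1.337e-2/1.003e-1)
  = ln(0.0360957) / ln(0.1333)
  = -3.321582 / -2.015153 ≈ 1.648303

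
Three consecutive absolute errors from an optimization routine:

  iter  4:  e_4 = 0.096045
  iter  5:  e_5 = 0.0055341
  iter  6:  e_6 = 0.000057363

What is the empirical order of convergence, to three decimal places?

p ≈ ln(e_6/e_5) / ln(e_5/e_4)
  = ln(0.000057363/0.0055341) / ln(0.0055341/0.096045)
  = ln(0.0103654) / ln(0.0576199)
  = -4.569282 / -2.853887 ≈ 1.601073

1.601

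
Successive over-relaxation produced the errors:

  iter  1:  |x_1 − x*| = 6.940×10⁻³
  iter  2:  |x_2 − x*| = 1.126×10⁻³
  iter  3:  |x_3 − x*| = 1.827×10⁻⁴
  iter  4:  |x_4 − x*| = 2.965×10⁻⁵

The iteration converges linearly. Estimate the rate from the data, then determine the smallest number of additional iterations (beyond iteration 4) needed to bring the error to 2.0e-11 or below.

8

Rate ρ ≈ |x_4 − x*|/|x_3 − x*| = 2.965×10⁻⁵/1.827×10⁻⁴ = 0.1623.
After j more steps, |x_{4+j} − x*| ≈ 2.965×10⁻⁵·ρ^j; need ρ^j ≤ 2.0e-11/2.965×10⁻⁵ = 6.74536e-07.
j ≥ ln(6.74536e-07)/ln(0.1623) = -14.2092/-1.81831 = 7.815.
So 8 more iterations are needed.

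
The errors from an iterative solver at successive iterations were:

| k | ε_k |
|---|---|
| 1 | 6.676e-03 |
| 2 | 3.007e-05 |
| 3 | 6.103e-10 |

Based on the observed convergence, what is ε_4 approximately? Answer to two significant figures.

First estimate the order: p ≈ ln(ε_3/ε_2) / ln(ε_2/ε_1) = ln(6.103e-10/3.007e-05)/ln(3.007e-05/6.676e-03) = ln(2.0296e-05)/ln(0.00450419) ≈ 1.9999.
Then ε_4 ≈ ε_3·(ε_3/ε_2)^p = 6.103e-10·(2.0296e-05)^1.9999 = 6.103e-10·4.12373e-10 ≈ 2.517e-19.

2.5e-19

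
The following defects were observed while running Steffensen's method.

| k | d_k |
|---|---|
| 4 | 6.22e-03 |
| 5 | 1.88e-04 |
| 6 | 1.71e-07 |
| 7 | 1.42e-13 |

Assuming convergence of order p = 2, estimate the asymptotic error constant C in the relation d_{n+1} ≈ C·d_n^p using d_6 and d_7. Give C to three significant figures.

C ≈ d_7 / d_6^2
  = 1.42e-13 / (1.71e-07)^2
  = 1.42e-13 / 2.9241e-14 ≈ 4.8562

4.86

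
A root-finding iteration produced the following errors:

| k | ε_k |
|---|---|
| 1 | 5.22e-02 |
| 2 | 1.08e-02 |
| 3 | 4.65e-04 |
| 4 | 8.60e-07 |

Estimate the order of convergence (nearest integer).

Consecutive ratios: ε_4/ε_3 = 8.60e-07/4.65e-04 = 0.00184946, ε_3/ε_2 = 4.65e-04/1.08e-02 = 0.0430556.
p ≈ ln(0.00184946)/ln(0.0430556) = -6.2929/-3.1453 ≈ 2.00.
So the convergence is quadratic (order 2).

2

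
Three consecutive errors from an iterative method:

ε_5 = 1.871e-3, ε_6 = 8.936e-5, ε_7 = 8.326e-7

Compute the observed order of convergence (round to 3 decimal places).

1.537

p ≈ ln(ε_7/ε_6) / ln(ε_6/ε_5)
  = ln(8.326e-7/8.936e-5) / ln(8.936e-5/1.871e-3)
  = ln(0.00931737) / ln(0.0477606)
  = -4.675875 / -3.041554 ≈ 1.537331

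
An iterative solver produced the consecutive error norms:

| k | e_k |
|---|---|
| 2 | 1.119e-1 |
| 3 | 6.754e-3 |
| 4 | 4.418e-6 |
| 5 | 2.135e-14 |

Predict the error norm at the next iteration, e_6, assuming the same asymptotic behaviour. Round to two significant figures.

First estimate the order: p ≈ ln(e_5/e_4) / ln(e_4/e_3) = ln(2.135e-14/4.418e-6)/ln(4.418e-6/6.754e-3) = ln(4.8325e-09)/ln(0.000654131) ≈ 2.6115.
Then e_6 ≈ e_5·(e_5/e_4)^p = 2.135e-14·(4.8325e-09)^2.6115 = 2.135e-14·1.91962e-22 ≈ 4.098e-36.

4.1e-36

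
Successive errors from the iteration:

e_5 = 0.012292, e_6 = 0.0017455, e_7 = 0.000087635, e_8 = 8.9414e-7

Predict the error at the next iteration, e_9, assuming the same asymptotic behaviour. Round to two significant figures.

First estimate the order: p ≈ ln(e_8/e_7) / ln(e_7/e_6) = ln(8.9414e-7/0.000087635)/ln(0.000087635/0.0017455) = ln(0.010203)/ln(0.0502062) ≈ 1.5326.
Then e_9 ≈ e_8·(e_8/e_7)^p = 8.9414e-7·(0.010203)^1.5326 = 8.9414e-7·0.000887516 ≈ 7.936e-10.

7.9e-10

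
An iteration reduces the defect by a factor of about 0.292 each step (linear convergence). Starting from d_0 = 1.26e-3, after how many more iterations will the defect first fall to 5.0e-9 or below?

11

After k steps, d_k ≈ 1.26e-3·0.292^k.
Need 0.292^k ≤ 5.0e-9/1.26e-3 = 3.96825e-06.
k ≥ ln(3.96825e-06)/ln(0.292) = -12.4372/-1.23100 = 10.103.
Smallest integer k = 11.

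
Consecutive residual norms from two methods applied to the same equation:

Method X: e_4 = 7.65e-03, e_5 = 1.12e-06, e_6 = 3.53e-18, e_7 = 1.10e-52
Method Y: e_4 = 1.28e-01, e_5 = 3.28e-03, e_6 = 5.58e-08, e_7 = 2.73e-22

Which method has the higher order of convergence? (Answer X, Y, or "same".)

same

Method X: p ≈ ln(1.10e-52/3.53e-18)/ln(3.53e-18/1.12e-06) ≈ 3.00.
Method Y: p ≈ ln(2.73e-22/5.58e-08)/ln(5.58e-08/3.28e-03) ≈ 3.00.
Both orders ≈ 3.0 — effectively the same.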